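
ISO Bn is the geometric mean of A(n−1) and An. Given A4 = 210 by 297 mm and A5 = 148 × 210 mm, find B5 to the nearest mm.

176 × 250 mm

Short side: √(210 · 148) = √31080 ≈ 176.3 → 176 mm
Long side: √(297 · 210) = √62370 ≈ 249.7 → 250 mm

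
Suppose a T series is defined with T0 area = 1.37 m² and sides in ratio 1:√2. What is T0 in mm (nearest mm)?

984 × 1392 mm

Let the short side be w mm. Then w · w√2 = 1.37 m² = 1,370,000 mm².
w² = 1,370,000/√2, so w ≈ 984.2 mm; long side = w√2 ≈ 1391.9 mm.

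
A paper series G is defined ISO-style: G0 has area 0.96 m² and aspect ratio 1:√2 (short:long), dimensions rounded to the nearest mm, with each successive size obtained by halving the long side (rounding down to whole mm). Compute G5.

145 × 206 mm

Let G0's short side be w mm. w · w√2 = 0.96 m² = 960,000 mm², so w ≈ 823.9 mm and w√2 ≈ 1165.2 mm → G0 = 824 × 1165 mm.
G1: ⌊1165/2⌋ × 824 = 582 × 824 mm
G2: ⌊824/2⌋ × 582 = 412 × 582 mm
G3: ⌊582/2⌋ × 412 = 291 × 412 mm
G4: ⌊412/2⌋ × 291 = 206 × 291 mm
G5: ⌊291/2⌋ × 206 = 145 × 206 mm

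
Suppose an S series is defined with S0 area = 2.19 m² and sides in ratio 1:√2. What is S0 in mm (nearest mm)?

Let the short side be w mm. Then w · w√2 = 2.19 m² = 2,190,000 mm².
w² = 2,190,000/√2, so w ≈ 1244.4 mm; long side = w√2 ≈ 1759.9 mm.

1244 × 1760 mm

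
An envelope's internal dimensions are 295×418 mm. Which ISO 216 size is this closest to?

Aspect ratio 418/295 ≈ 1.417 — close to the ISO √2 ≈ 1.414.
In the A-series (A0 area = 1 m²): A3 = 297 × 420 mm.
Off by 4 mm total — nearest standard size.

A3 (297 × 420 mm)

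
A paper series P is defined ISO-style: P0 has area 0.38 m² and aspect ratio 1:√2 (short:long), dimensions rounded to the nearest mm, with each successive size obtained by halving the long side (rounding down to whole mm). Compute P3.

183 × 259 mm

Let P0's short side be w mm. w · w√2 = 0.38 m² = 380,000 mm², so w ≈ 518.4 mm and w√2 ≈ 733.1 mm → P0 = 518 × 733 mm.
P1: ⌊733/2⌋ × 518 = 366 × 518 mm
P2: ⌊518/2⌋ × 366 = 259 × 366 mm
P3: ⌊366/2⌋ × 259 = 183 × 259 mm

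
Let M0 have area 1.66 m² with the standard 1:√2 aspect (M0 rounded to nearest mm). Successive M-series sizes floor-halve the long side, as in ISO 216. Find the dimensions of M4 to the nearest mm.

Let M0's short side be w mm. w · w√2 = 1.66 m² = 1,660,000 mm², so w ≈ 1083.4 mm and w√2 ≈ 1532.2 mm → M0 = 1083 × 1532 mm.
M1: ⌊1532/2⌋ × 1083 = 766 × 1083 mm
M2: ⌊1083/2⌋ × 766 = 541 × 766 mm
M3: ⌊766/2⌋ × 541 = 383 × 541 mm
M4: ⌊541/2⌋ × 383 = 270 × 383 mm

270 × 383 mm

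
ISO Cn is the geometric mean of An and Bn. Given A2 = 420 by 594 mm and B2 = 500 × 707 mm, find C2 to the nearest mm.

Short side: √(420 · 500) = √210000 ≈ 458.3 → 458 mm
Long side: √(594 · 707) = √419958 ≈ 648.0 → 648 mm

458 × 648 mm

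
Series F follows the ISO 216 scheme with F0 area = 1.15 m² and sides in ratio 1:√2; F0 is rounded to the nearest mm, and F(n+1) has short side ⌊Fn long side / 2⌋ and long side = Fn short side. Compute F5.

159 × 225 mm

Let F0's short side be w mm. w · w√2 = 1.15 m² = 1,150,000 mm², so w ≈ 901.8 mm and w√2 ≈ 1275.3 mm → F0 = 902 × 1275 mm.
F1: ⌊1275/2⌋ × 902 = 637 × 902 mm
F2: ⌊902/2⌋ × 637 = 451 × 637 mm
F3: ⌊637/2⌋ × 451 = 318 × 451 mm
F4: ⌊451/2⌋ × 318 = 225 × 318 mm
F5: ⌊318/2⌋ × 225 = 159 × 225 mm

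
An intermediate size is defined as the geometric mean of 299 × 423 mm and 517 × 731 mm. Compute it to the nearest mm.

393 × 556 mm

Short side: √(299 · 517) = √154583 ≈ 393.2 → 393 mm
Long side: √(423 · 731) = √309213 ≈ 556.1 → 556 mm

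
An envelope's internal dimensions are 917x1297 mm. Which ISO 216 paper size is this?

C0 (917 × 1297 mm)

Aspect ratio 1297/917 ≈ 1.414 — close to the ISO √2 ≈ 1.414.
In the C-series (envelope sizes, between A and B): C0 = 917 × 1297 mm.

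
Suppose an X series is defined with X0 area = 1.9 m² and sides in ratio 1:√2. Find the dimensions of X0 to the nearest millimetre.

1159 × 1639 mm

Let the short side be w mm. Then w · w√2 = 1.9 m² = 1,900,000 mm².
w² = 1,900,000/√2, so w ≈ 1159.1 mm; long side = w√2 ≈ 1639.2 mm.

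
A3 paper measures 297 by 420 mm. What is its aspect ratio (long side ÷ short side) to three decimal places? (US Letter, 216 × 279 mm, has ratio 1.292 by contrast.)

420 / 297 = 1.414
Matches √2 ≈ 1.414 — the ISO 216 defining ratio.

1.414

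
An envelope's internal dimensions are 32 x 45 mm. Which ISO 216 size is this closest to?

Aspect ratio 45/32 ≈ 1.406 — close to the ISO √2 ≈ 1.414.
In the B-series (B0 = 1000 × 1414 mm): B10 = 31 × 44 mm.
Off by 2 mm total — nearest standard size.

B10 (31 × 44 mm)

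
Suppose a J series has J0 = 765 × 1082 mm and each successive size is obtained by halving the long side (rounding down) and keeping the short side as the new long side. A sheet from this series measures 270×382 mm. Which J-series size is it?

J3

J0: 765 × 1082 mm
J1: 541 × 765 mm
J2: 382 × 541 mm
J3: 270 × 382 mm
J4: 191 × 270 mm
→ matches J3.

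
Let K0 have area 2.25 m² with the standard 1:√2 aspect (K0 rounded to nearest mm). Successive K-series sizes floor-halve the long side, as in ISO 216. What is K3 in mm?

Let K0's short side be w mm. w · w√2 = 2.25 m² = 2,250,000 mm², so w ≈ 1261.3 mm and w√2 ≈ 1783.8 mm → K0 = 1261 × 1784 mm.
K1: ⌊1784/2⌋ × 1261 = 892 × 1261 mm
K2: ⌊1261/2⌋ × 892 = 630 × 892 mm
K3: ⌊892/2⌋ × 630 = 446 × 630 mm

446 × 630 mm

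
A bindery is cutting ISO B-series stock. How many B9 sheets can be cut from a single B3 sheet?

Each ISO step halves the sheet: 1 × B3 → 2 × B4 → 4 × B5 → 8 × B6 → …
From B3 to B9 is 6 halving steps: 2^6 = 64.

64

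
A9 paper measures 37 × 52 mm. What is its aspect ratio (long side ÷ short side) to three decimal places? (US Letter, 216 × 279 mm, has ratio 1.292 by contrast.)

1.405

52 / 37 = 1.405
ISO 216 targets √2 ≈ 1.414; the -0.009 deviation is from mm rounding.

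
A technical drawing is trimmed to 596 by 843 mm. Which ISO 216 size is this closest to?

A1 (594 × 841 mm)

Aspect ratio 843/596 ≈ 1.414 — close to the ISO √2 ≈ 1.414.
In the A-series (A0 area = 1 m²): A1 = 594 × 841 mm.
Off by 4 mm total — nearest standard size.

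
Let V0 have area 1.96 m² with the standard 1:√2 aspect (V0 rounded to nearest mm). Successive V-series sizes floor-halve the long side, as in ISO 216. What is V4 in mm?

Let V0's short side be w mm. w · w√2 = 1.96 m² = 1,960,000 mm², so w ≈ 1177.3 mm and w√2 ≈ 1664.9 mm → V0 = 1177 × 1665 mm.
V1: ⌊1665/2⌋ × 1177 = 832 × 1177 mm
V2: ⌊1177/2⌋ × 832 = 588 × 832 mm
V3: ⌊832/2⌋ × 588 = 416 × 588 mm
V4: ⌊588/2⌋ × 416 = 294 × 416 mm

294 × 416 mm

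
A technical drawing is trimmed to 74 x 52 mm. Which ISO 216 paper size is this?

Aspect ratio 74/52 ≈ 1.423 — close to the ISO √2 ≈ 1.414.
In the A-series (A0 area = 1 m²): A8 = 52 × 74 mm.

A8 (52 × 74 mm)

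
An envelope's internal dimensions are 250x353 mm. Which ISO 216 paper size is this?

Aspect ratio 353/250 ≈ 1.412 — close to the ISO √2 ≈ 1.414.
In the B-series (B0 = 1000 × 1414 mm): B4 = 250 × 353 mm.

B4 (250 × 353 mm)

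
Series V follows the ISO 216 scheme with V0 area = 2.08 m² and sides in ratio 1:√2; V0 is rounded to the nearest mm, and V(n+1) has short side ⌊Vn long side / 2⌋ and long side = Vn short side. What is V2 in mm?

606 × 857 mm

Let V0's short side be w mm. w · w√2 = 2.08 m² = 2,080,000 mm², so w ≈ 1212.8 mm and w√2 ≈ 1715.1 mm → V0 = 1213 × 1715 mm.
V1: ⌊1715/2⌋ × 1213 = 857 × 1213 mm
V2: ⌊1213/2⌋ × 857 = 606 × 857 mm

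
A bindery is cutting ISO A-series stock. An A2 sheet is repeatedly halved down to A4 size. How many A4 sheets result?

4

Each ISO step halves the sheet: 1 × A2 → 2 × A3 → 4 × A4
From A2 to A4 is 2 halving steps: 2^2 = 4.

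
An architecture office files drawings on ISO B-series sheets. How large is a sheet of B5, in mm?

B0 = 1000 × 1414 mm (B0 has a 1000 mm short side, aspect 1:√2).
B1: ⌊1414/2⌋ × 1000 = 707 × 1000 mm
B2: ⌊1000/2⌋ × 707 = 500 × 707 mm
B3: ⌊707/2⌋ × 500 = 353 × 500 mm
B4: ⌊500/2⌋ × 353 = 250 × 353 mm
B5: ⌊353/2⌋ × 250 = 176 × 250 mm

176 × 250 mm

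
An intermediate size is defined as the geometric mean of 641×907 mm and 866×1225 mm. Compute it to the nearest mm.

Short side: √(641 · 866) = √555106 ≈ 745.1 → 745 mm
Long side: √(907 · 1225) = √1111075 ≈ 1054.1 → 1054 mm

745 × 1054 mm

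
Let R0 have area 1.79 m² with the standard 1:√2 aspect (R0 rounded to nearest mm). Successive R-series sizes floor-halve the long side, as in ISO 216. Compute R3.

397 × 562 mm

Let R0's short side be w mm. w · w√2 = 1.79 m² = 1,790,000 mm², so w ≈ 1125.0 mm and w√2 ≈ 1591.1 mm → R0 = 1125 × 1591 mm.
R1: ⌊1591/2⌋ × 1125 = 795 × 1125 mm
R2: ⌊1125/2⌋ × 795 = 562 × 795 mm
R3: ⌊795/2⌋ × 562 = 397 × 562 mm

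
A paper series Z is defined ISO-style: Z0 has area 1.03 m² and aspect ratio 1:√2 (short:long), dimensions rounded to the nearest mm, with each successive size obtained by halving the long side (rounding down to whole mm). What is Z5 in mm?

150 × 213 mm

Let Z0's short side be w mm. w · w√2 = 1.03 m² = 1,030,000 mm², so w ≈ 853.4 mm and w√2 ≈ 1206.9 mm → Z0 = 853 × 1207 mm.
Z1: ⌊1207/2⌋ × 853 = 603 × 853 mm
Z2: ⌊853/2⌋ × 603 = 426 × 603 mm
Z3: ⌊603/2⌋ × 426 = 301 × 426 mm
Z4: ⌊426/2⌋ × 301 = 213 × 301 mm
Z5: ⌊301/2⌋ × 213 = 150 × 213 mm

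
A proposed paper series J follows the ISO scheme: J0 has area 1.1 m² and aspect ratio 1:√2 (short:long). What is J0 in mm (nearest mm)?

Let the short side be w mm. Then w · w√2 = 1.1 m² = 1,100,000 mm².
w² = 1,100,000/√2, so w ≈ 881.9 mm; long side = w√2 ≈ 1247.3 mm.

882 × 1247 mm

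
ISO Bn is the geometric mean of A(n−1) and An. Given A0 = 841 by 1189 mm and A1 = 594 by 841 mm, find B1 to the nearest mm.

707 × 1000 mm

Short side: √(841 · 594) = √499554 ≈ 706.8 → 707 mm
Long side: √(1189 · 841) = √999949 ≈ 1000.0 → 1000 mm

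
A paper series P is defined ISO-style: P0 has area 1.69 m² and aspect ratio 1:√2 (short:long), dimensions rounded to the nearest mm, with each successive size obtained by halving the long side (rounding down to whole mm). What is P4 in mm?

273 × 386 mm

Let P0's short side be w mm. w · w√2 = 1.69 m² = 1,690,000 mm², so w ≈ 1093.2 mm and w√2 ≈ 1546.0 mm → P0 = 1093 × 1546 mm.
P1: ⌊1546/2⌋ × 1093 = 773 × 1093 mm
P2: ⌊1093/2⌋ × 773 = 546 × 773 mm
P3: ⌊773/2⌋ × 546 = 386 × 546 mm
P4: ⌊546/2⌋ × 386 = 273 × 386 mm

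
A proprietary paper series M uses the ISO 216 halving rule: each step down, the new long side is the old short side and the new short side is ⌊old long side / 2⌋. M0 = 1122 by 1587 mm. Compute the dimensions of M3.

396 × 561 mm

M1: ⌊1587/2⌋ × 1122 = 793 × 1122 mm
M2: ⌊1122/2⌋ × 793 = 561 × 793 mm
M3: ⌊793/2⌋ × 561 = 396 × 561 mm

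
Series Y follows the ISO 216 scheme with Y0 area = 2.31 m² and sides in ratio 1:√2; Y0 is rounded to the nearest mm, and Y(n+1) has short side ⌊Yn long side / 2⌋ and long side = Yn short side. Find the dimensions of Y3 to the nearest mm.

451 × 639 mm

Let Y0's short side be w mm. w · w√2 = 2.31 m² = 2,310,000 mm², so w ≈ 1278.1 mm and w√2 ≈ 1807.4 mm → Y0 = 1278 × 1807 mm.
Y1: ⌊1807/2⌋ × 1278 = 903 × 1278 mm
Y2: ⌊1278/2⌋ × 903 = 639 × 903 mm
Y3: ⌊903/2⌋ × 639 = 451 × 639 mm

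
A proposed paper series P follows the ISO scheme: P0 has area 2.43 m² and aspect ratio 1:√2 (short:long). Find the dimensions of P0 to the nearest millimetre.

Let the short side be w mm. Then w · w√2 = 2.43 m² = 2,430,000 mm².
w² = 2,430,000/√2, so w ≈ 1310.8 mm; long side = w√2 ≈ 1853.8 mm.

1311 × 1854 mm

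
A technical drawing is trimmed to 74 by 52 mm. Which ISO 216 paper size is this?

Aspect ratio 74/52 ≈ 1.423 — close to the ISO √2 ≈ 1.414.
In the A-series (A0 area = 1 m²): A8 = 52 × 74 mm.

A8 (52 × 74 mm)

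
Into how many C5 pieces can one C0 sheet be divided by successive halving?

Each ISO step halves the sheet: 1 × C0 → 2 × C1 → 4 × C2 → 8 × C3 → …
From C0 to C5 is 5 halving steps: 2^5 = 32.

32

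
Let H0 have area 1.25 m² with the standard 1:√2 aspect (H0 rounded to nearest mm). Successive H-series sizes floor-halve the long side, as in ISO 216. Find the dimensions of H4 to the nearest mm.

Let H0's short side be w mm. w · w√2 = 1.25 m² = 1,250,000 mm², so w ≈ 940.2 mm and w√2 ≈ 1329.6 mm → H0 = 940 × 1330 mm.
H1: ⌊1330/2⌋ × 940 = 665 × 940 mm
H2: ⌊940/2⌋ × 665 = 470 × 665 mm
H3: ⌊665/2⌋ × 470 = 332 × 470 mm
H4: ⌊470/2⌋ × 332 = 235 × 332 mm

235 × 332 mm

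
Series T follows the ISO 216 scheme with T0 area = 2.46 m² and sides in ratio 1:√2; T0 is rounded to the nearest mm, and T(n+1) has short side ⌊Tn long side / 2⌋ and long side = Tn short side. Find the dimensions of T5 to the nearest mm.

Let T0's short side be w mm. w · w√2 = 2.46 m² = 2,460,000 mm², so w ≈ 1318.9 mm and w√2 ≈ 1865.2 mm → T0 = 1319 × 1865 mm.
T1: ⌊1865/2⌋ × 1319 = 932 × 1319 mm
T2: ⌊1319/2⌋ × 932 = 659 × 932 mm
T3: ⌊932/2⌋ × 659 = 466 × 659 mm
T4: ⌊659/2⌋ × 466 = 329 × 466 mm
T5: ⌊466/2⌋ × 329 = 233 × 329 mm

233 × 329 mm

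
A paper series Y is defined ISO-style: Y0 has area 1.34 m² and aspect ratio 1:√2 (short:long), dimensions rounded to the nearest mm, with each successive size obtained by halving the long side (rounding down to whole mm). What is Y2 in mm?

Let Y0's short side be w mm. w · w√2 = 1.34 m² = 1,340,000 mm², so w ≈ 973.4 mm and w√2 ≈ 1376.6 mm → Y0 = 973 × 1377 mm.
Y1: ⌊1377/2⌋ × 973 = 688 × 973 mm
Y2: ⌊973/2⌋ × 688 = 486 × 688 mm

486 × 688 mm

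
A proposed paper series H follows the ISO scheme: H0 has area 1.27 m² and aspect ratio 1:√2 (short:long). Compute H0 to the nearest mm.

Let the short side be w mm. Then w · w√2 = 1.27 m² = 1,270,000 mm².
w² = 1,270,000/√2, so w ≈ 947.6 mm; long side = w√2 ≈ 1340.2 mm.

948 × 1340 mm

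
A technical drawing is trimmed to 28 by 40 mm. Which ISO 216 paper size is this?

Aspect ratio 40/28 ≈ 1.429 — close to the ISO √2 ≈ 1.414.
In the C-series (envelope sizes, between A and B): C10 = 28 × 40 mm.

C10 (28 × 40 mm)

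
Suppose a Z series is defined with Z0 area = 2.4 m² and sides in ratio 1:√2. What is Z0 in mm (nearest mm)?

Let the short side be w mm. Then w · w√2 = 2.4 m² = 2,400,000 mm².
w² = 2,400,000/√2, so w ≈ 1302.7 mm; long side = w√2 ≈ 1842.3 mm.

1303 × 1842 mm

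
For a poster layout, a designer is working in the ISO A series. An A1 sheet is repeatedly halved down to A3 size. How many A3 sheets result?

4

Each ISO step halves the sheet: 1 × A1 → 2 × A2 → 4 × A3
From A1 to A3 is 2 halving steps: 2^2 = 4.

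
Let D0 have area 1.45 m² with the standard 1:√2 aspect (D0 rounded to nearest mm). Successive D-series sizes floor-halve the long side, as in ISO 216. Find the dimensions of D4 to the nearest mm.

Let D0's short side be w mm. w · w√2 = 1.45 m² = 1,450,000 mm², so w ≈ 1012.6 mm and w√2 ≈ 1432.0 mm → D0 = 1013 × 1432 mm.
D1: ⌊1432/2⌋ × 1013 = 716 × 1013 mm
D2: ⌊1013/2⌋ × 716 = 506 × 716 mm
D3: ⌊716/2⌋ × 506 = 358 × 506 mm
D4: ⌊506/2⌋ × 358 = 253 × 358 mm

253 × 358 mm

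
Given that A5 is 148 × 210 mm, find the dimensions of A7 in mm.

A6: ⌊210/2⌋ × 148 = 105 × 148 mm
A7: ⌊148/2⌋ × 105 = 74 × 105 mm

74 × 105 mm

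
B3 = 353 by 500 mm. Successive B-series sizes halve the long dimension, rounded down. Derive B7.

88 × 125 mm

B4: ⌊500/2⌋ × 353 = 250 × 353 mm
B5: ⌊353/2⌋ × 250 = 176 × 250 mm
B6: ⌊250/2⌋ × 176 = 125 × 176 mm
B7: ⌊176/2⌋ × 125 = 88 × 125 mm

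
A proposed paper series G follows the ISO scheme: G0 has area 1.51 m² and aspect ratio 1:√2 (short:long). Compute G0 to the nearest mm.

Let the short side be w mm. Then w · w√2 = 1.51 m² = 1,510,000 mm².
w² = 1,510,000/√2, so w ≈ 1033.3 mm; long side = w√2 ≈ 1461.3 mm.

1033 × 1461 mm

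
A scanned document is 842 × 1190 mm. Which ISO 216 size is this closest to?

Aspect ratio 1190/842 ≈ 1.413 — close to the ISO √2 ≈ 1.414.
In the A-series (A0 area = 1 m²): A0 = 841 × 1189 mm.
Off by 2 mm total — nearest standard size.

A0 (841 × 1189 mm)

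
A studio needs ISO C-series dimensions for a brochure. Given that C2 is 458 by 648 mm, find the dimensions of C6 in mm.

C3: ⌊648/2⌋ × 458 = 324 × 458 mm
C4: ⌊458/2⌋ × 324 = 229 × 324 mm
C5: ⌊324/2⌋ × 229 = 162 × 229 mm
C6: ⌊229/2⌋ × 162 = 114 × 162 mm

114 × 162 mm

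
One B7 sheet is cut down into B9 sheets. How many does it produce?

Each ISO step halves the sheet: 1 × B7 → 2 × B8 → 4 × B9
From B7 to B9 is 2 halving steps: 2^2 = 4.

4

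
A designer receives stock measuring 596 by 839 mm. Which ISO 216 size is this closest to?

Aspect ratio 839/596 ≈ 1.408 — close to the ISO √2 ≈ 1.414.
In the A-series (A0 area = 1 m²): A1 = 594 × 841 mm.
Off by 4 mm total — nearest standard size.

A1 (594 × 841 mm)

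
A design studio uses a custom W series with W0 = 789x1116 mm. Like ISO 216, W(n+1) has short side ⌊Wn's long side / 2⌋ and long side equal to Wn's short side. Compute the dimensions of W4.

197 × 279 mm

W1: ⌊1116/2⌋ × 789 = 558 × 789 mm
W2: ⌊789/2⌋ × 558 = 394 × 558 mm
W3: ⌊558/2⌋ × 394 = 279 × 394 mm
W4: ⌊394/2⌋ × 279 = 197 × 279 mm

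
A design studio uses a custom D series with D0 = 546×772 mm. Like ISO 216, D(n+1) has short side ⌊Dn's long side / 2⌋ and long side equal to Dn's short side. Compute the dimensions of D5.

D1: ⌊772/2⌋ × 546 = 386 × 546 mm
D2: ⌊546/2⌋ × 386 = 273 × 386 mm
D3: ⌊386/2⌋ × 273 = 193 × 273 mm
D4: ⌊273/2⌋ × 193 = 136 × 193 mm
D5: ⌊193/2⌋ × 136 = 96 × 136 mm

96 × 136 mm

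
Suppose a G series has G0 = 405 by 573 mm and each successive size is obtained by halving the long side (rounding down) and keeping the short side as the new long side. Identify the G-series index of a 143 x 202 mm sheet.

G0: 405 × 573 mm
G1: 286 × 405 mm
G2: 202 × 286 mm
G3: 143 × 202 mm
G4: 101 × 143 mm
→ matches G3.

G3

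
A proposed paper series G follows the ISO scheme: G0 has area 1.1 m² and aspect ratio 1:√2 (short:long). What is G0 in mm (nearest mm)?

882 × 1247 mm

Let the short side be w mm. Then w · w√2 = 1.1 m² = 1,100,000 mm².
w² = 1,100,000/√2, so w ≈ 881.9 mm; long side = w√2 ≈ 1247.3 mm.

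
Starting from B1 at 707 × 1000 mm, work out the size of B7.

B2: ⌊1000/2⌋ × 707 = 500 × 707 mm
B3: ⌊707/2⌋ × 500 = 353 × 500 mm
B4: ⌊500/2⌋ × 353 = 250 × 353 mm
B5: ⌊353/2⌋ × 250 = 176 × 250 mm
B6: ⌊250/2⌋ × 176 = 125 × 176 mm
B7: ⌊176/2⌋ × 125 = 88 × 125 mm

88 × 125 mm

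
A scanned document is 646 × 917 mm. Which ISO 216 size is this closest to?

C1 (648 × 917 mm)

Aspect ratio 917/646 ≈ 1.420 — close to the ISO √2 ≈ 1.414.
In the C-series (envelope sizes, between A and B): C1 = 648 × 917 mm.
Off by 2 mm total — nearest standard size.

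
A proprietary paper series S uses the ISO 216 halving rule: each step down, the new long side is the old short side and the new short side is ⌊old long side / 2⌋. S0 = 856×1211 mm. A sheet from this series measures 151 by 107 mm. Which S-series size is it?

S0: 856 × 1211 mm
S1: 605 × 856 mm
S2: 428 × 605 mm
S3: 302 × 428 mm
S4: 214 × 302 mm
S5: 151 × 214 mm
S6: 107 × 151 mm
S7: 75 × 107 mm
→ matches S6.

S6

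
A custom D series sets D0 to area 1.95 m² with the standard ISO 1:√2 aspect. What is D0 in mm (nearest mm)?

Let the short side be w mm. Then w · w√2 = 1.95 m² = 1,950,000 mm².
w² = 1,950,000/√2, so w ≈ 1174.2 mm; long side = w√2 ≈ 1660.6 mm.

1174 × 1661 mm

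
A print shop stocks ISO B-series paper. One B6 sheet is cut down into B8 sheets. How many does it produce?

B6 = 125 × 176 mm; B8 = 62 × 88 mm.
Each halving step doubles the count; 2 steps from B6 to B8.
2^2 = 4.

4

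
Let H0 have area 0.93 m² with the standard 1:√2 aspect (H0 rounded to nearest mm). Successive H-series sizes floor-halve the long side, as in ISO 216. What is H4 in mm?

202 × 286 mm

Let H0's short side be w mm. w · w√2 = 0.93 m² = 930,000 mm², so w ≈ 810.9 mm and w√2 ≈ 1146.8 mm → H0 = 811 × 1147 mm.
H1: ⌊1147/2⌋ × 811 = 573 × 811 mm
H2: ⌊811/2⌋ × 573 = 405 × 573 mm
H3: ⌊573/2⌋ × 405 = 286 × 405 mm
H4: ⌊405/2⌋ × 286 = 202 × 286 mm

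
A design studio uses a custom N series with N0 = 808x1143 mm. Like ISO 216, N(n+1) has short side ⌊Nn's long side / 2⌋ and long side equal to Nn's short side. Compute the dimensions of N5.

142 × 202 mm

N1: ⌊1143/2⌋ × 808 = 571 × 808 mm
N2: ⌊808/2⌋ × 571 = 404 × 571 mm
N3: ⌊571/2⌋ × 404 = 285 × 404 mm
N4: ⌊404/2⌋ × 285 = 202 × 285 mm
N5: ⌊285/2⌋ × 202 = 142 × 202 mm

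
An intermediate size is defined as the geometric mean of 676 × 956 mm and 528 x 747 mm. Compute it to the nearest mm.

Short side: √(676 · 528) = √356928 ≈ 597.4 → 597 mm
Long side: √(956 · 747) = √714132 ≈ 845.1 → 845 mm

597 × 845 mm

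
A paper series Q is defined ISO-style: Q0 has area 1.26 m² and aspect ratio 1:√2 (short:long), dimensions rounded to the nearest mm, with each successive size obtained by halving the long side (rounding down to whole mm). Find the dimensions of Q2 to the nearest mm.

Let Q0's short side be w mm. w · w√2 = 1.26 m² = 1,260,000 mm², so w ≈ 943.9 mm and w√2 ≈ 1334.9 mm → Q0 = 944 × 1335 mm.
Q1: ⌊1335/2⌋ × 944 = 667 × 944 mm
Q2: ⌊944/2⌋ × 667 = 472 × 667 mm

472 × 667 mm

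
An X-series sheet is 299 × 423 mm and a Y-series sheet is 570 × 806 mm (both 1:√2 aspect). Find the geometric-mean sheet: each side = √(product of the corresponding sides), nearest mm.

Short side: √(299 · 570) = √170430 ≈ 412.8 → 413 mm
Long side: √(423 · 806) = √340938 ≈ 583.9 → 584 mm

413 × 584 mm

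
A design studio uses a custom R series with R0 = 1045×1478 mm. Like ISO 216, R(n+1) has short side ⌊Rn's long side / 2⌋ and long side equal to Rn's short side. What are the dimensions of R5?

184 × 261 mm

R1: ⌊1478/2⌋ × 1045 = 739 × 1045 mm
R2: ⌊1045/2⌋ × 739 = 522 × 739 mm
R3: ⌊739/2⌋ × 522 = 369 × 522 mm
R4: ⌊522/2⌋ × 369 = 261 × 369 mm
R5: ⌊369/2⌋ × 261 = 184 × 261 mm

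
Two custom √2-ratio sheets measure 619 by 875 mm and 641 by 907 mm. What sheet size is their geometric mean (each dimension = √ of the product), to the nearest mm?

Short side: √(619 · 641) = √396779 ≈ 629.9 → 630 mm
Long side: √(875 · 907) = √793625 ≈ 890.9 → 891 mm

630 × 891 mm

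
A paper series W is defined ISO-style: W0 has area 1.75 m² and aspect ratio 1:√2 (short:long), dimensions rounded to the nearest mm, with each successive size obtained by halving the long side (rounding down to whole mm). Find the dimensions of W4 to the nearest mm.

Let W0's short side be w mm. w · w√2 = 1.75 m² = 1,750,000 mm², so w ≈ 1112.4 mm and w√2 ≈ 1573.2 mm → W0 = 1112 × 1573 mm.
W1: ⌊1573/2⌋ × 1112 = 786 × 1112 mm
W2: ⌊1112/2⌋ × 786 = 556 × 786 mm
W3: ⌊786/2⌋ × 556 = 393 × 556 mm
W4: ⌊556/2⌋ × 393 = 278 × 393 mm

278 × 393 mm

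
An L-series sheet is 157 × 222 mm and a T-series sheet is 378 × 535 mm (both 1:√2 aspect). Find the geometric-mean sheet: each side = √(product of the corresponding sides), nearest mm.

244 × 345 mm

Short side: √(157 · 378) = √59346 ≈ 243.6 → 244 mm
Long side: √(222 · 535) = √118770 ≈ 344.6 → 345 mm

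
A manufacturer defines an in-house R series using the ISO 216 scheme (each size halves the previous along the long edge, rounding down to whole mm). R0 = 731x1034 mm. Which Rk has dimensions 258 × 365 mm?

R3

R0: 731 × 1034 mm
R1: 517 × 731 mm
R2: 365 × 517 mm
R3: 258 × 365 mm
R4: 182 × 258 mm
→ matches R3.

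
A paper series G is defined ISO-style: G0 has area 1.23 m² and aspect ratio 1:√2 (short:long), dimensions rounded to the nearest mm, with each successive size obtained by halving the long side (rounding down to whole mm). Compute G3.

329 × 466 mm

Let G0's short side be w mm. w · w√2 = 1.23 m² = 1,230,000 mm², so w ≈ 932.6 mm and w√2 ≈ 1318.9 mm → G0 = 933 × 1319 mm.
G1: ⌊1319/2⌋ × 933 = 659 × 933 mm
G2: ⌊933/2⌋ × 659 = 466 × 659 mm
G3: ⌊659/2⌋ × 466 = 329 × 466 mm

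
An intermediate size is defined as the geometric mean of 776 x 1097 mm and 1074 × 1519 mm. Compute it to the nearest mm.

913 × 1291 mm

Short side: √(776 · 1074) = √833424 ≈ 912.9 → 913 mm
Long side: √(1097 · 1519) = √1666343 ≈ 1290.9 → 1291 mm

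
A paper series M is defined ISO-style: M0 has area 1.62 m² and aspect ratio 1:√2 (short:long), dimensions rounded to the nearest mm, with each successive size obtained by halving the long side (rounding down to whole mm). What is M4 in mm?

267 × 378 mm

Let M0's short side be w mm. w · w√2 = 1.62 m² = 1,620,000 mm², so w ≈ 1070.3 mm and w√2 ≈ 1513.6 mm → M0 = 1070 × 1514 mm.
M1: ⌊1514/2⌋ × 1070 = 757 × 1070 mm
M2: ⌊1070/2⌋ × 757 = 535 × 757 mm
M3: ⌊757/2⌋ × 535 = 378 × 535 mm
M4: ⌊535/2⌋ × 378 = 267 × 378 mm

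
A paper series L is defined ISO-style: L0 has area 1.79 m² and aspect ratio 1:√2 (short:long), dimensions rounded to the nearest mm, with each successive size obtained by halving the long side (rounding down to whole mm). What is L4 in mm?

Let L0's short side be w mm. w · w√2 = 1.79 m² = 1,790,000 mm², so w ≈ 1125.0 mm and w√2 ≈ 1591.1 mm → L0 = 1125 × 1591 mm.
L1: ⌊1591/2⌋ × 1125 = 795 × 1125 mm
L2: ⌊1125/2⌋ × 795 = 562 × 795 mm
L3: ⌊795/2⌋ × 562 = 397 × 562 mm
L4: ⌊562/2⌋ × 397 = 281 × 397 mm

281 × 397 mm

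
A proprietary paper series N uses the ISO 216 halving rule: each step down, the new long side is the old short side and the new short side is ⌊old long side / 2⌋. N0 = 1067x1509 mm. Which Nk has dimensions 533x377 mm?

N3

N0: 1067 × 1509 mm
N1: 754 × 1067 mm
N2: 533 × 754 mm
N3: 377 × 533 mm
N4: 266 × 377 mm
→ matches N3.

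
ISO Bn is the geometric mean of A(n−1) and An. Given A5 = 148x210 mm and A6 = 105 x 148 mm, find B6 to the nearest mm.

Short side: √(148 · 105) = √15540 ≈ 124.7 → 125 mm
Long side: √(210 · 148) = √31080 ≈ 176.3 → 176 mm

125 × 176 mm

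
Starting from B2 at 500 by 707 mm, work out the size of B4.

B3: ⌊707/2⌋ × 500 = 353 × 500 mm
B4: ⌊500/2⌋ × 353 = 250 × 353 mm

250 × 353 mm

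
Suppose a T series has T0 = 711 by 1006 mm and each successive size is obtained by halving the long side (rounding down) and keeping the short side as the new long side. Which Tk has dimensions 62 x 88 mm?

T7

T0: 711 × 1006 mm
T1: 503 × 711 mm
T2: 355 × 503 mm
T3: 251 × 355 mm
T4: 177 × 251 mm
T5: 125 × 177 mm
T6: 88 × 125 mm
T7: 62 × 88 mm
T8: 44 × 62 mm
→ matches T7.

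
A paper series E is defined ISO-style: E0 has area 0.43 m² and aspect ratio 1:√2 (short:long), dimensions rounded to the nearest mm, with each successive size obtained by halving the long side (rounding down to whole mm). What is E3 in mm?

195 × 275 mm

Let E0's short side be w mm. w · w√2 = 0.43 m² = 430,000 mm², so w ≈ 551.4 mm and w√2 ≈ 779.8 mm → E0 = 551 × 780 mm.
E1: ⌊780/2⌋ × 551 = 390 × 551 mm
E2: ⌊551/2⌋ × 390 = 275 × 390 mm
E3: ⌊390/2⌋ × 275 = 195 × 275 mm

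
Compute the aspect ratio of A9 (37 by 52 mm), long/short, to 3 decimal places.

52 / 37 = 1.405
ISO 216 targets √2 ≈ 1.414; the -0.009 deviation is from mm rounding.

1.405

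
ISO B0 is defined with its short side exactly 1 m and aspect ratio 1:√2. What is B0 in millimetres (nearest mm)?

Short side = 1000 mm; long side = 1000√2 ≈ 1414.2 mm.

1000 × 1414 mm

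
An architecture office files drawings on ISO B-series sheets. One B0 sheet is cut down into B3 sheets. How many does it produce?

8

Each ISO step halves the sheet: 1 × B0 → 2 × B1 → 4 × B2 → 8 × B3
From B0 to B3 is 3 halving steps: 2^3 = 8.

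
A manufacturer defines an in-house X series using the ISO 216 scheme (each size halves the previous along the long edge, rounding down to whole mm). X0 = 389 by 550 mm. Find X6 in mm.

X1: ⌊550/2⌋ × 389 = 275 × 389 mm
X2: ⌊389/2⌋ × 275 = 194 × 275 mm
X3: ⌊275/2⌋ × 194 = 137 × 194 mm
X4: ⌊194/2⌋ × 137 = 97 × 137 mm
X5: ⌊137/2⌋ × 97 = 68 × 97 mm
X6: ⌊97/2⌋ × 68 = 48 × 68 mm

48 × 68 mm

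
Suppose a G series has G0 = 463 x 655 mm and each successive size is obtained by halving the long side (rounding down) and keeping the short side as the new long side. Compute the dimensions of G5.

G1 = 327 × 463 mm (from G0 by 1 halving).
G2: ⌊463/2⌋ × 327 = 231 × 327 mm
G3: ⌊327/2⌋ × 231 = 163 × 231 mm
G4: ⌊231/2⌋ × 163 = 115 × 163 mm
G5: ⌊163/2⌋ × 115 = 81 × 115 mm

81 × 115 mm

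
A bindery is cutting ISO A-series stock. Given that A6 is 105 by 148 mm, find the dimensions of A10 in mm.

A7: ⌊148/2⌋ × 105 = 74 × 105 mm
A8: ⌊105/2⌋ × 74 = 52 × 74 mm
A9: ⌊74/2⌋ × 52 = 37 × 52 mm
A10: ⌊52/2⌋ × 37 = 26 × 37 mm

26 × 37 mm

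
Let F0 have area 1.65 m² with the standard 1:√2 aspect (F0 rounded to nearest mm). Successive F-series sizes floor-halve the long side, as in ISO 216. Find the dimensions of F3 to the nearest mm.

382 × 540 mm

Let F0's short side be w mm. w · w√2 = 1.65 m² = 1,650,000 mm², so w ≈ 1080.2 mm and w√2 ≈ 1527.6 mm → F0 = 1080 × 1528 mm.
F1: ⌊1528/2⌋ × 1080 = 764 × 1080 mm
F2: ⌊1080/2⌋ × 764 = 540 × 764 mm
F3: ⌊764/2⌋ × 540 = 382 × 540 mm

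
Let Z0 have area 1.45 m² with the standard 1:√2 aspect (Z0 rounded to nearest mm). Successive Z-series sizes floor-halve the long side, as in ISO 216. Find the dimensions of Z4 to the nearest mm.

Let Z0's short side be w mm. w · w√2 = 1.45 m² = 1,450,000 mm², so w ≈ 1012.6 mm and w√2 ≈ 1432.0 mm → Z0 = 1013 × 1432 mm.
Z1: ⌊1432/2⌋ × 1013 = 716 × 1013 mm
Z2: ⌊1013/2⌋ × 716 = 506 × 716 mm
Z3: ⌊716/2⌋ × 506 = 358 × 506 mm
Z4: ⌊506/2⌋ × 358 = 253 × 358 mm

253 × 358 mm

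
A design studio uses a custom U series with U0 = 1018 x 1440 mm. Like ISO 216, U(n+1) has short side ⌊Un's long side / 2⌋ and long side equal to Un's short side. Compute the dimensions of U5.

U1: ⌊1440/2⌋ × 1018 = 720 × 1018 mm
U2: ⌊1018/2⌋ × 720 = 509 × 720 mm
U3: ⌊720/2⌋ × 509 = 360 × 509 mm
U4: ⌊509/2⌋ × 360 = 254 × 360 mm
U5: ⌊360/2⌋ × 254 = 180 × 254 mm

180 × 254 mm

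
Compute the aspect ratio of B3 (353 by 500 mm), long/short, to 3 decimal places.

500 / 353 = 1.416
ISO 216 targets √2 ≈ 1.414; the +0.002 deviation is from mm rounding.

1.416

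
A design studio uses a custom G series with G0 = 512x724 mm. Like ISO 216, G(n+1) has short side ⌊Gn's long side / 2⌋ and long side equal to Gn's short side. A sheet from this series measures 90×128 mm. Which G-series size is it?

G0: 512 × 724 mm
G1: 362 × 512 mm
G2: 256 × 362 mm
G3: 181 × 256 mm
G4: 128 × 181 mm
G5: 90 × 128 mm
G6: 64 × 90 mm
→ matches G5.

G5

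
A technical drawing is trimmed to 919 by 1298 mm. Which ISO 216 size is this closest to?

C0 (917 × 1297 mm)

Aspect ratio 1298/919 ≈ 1.412 — close to the ISO √2 ≈ 1.414.
In the C-series (envelope sizes, between A and B): C0 = 917 × 1297 mm.
Off by 3 mm total — nearest standard size.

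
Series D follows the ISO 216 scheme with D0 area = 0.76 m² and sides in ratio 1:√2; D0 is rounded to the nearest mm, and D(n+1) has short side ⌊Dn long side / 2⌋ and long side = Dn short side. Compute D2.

Let D0's short side be w mm. w · w√2 = 0.76 m² = 760,000 mm², so w ≈ 733.1 mm and w√2 ≈ 1036.7 mm → D0 = 733 × 1037 mm.
D1: ⌊1037/2⌋ × 733 = 518 × 733 mm
D2: ⌊733/2⌋ × 518 = 366 × 518 mm

366 × 518 mm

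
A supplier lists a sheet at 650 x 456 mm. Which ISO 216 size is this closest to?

C2 (458 × 648 mm)

Aspect ratio 650/456 ≈ 1.425 — close to the ISO √2 ≈ 1.414.
In the C-series (envelope sizes, between A and B): C2 = 458 × 648 mm.
Off by 4 mm total — nearest standard size.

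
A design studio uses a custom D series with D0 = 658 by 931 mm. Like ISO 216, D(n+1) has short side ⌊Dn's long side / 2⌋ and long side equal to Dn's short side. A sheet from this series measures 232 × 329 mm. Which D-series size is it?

D0: 658 × 931 mm
D1: 465 × 658 mm
D2: 329 × 465 mm
D3: 232 × 329 mm
D4: 164 × 232 mm
→ matches D3.

D3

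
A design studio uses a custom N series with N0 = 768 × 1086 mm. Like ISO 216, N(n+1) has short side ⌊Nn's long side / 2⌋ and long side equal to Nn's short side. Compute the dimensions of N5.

135 × 192 mm

N1: ⌊1086/2⌋ × 768 = 543 × 768 mm
N2: ⌊768/2⌋ × 543 = 384 × 543 mm
N3: ⌊543/2⌋ × 384 = 271 × 384 mm
N4: ⌊384/2⌋ × 271 = 192 × 271 mm
N5: ⌊271/2⌋ × 192 = 135 × 192 mm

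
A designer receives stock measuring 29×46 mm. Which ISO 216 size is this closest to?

Aspect ratio 46/29 ≈ 1.586 (ISO target is √2 ≈ 1.414).
In the B-series (B0 = 1000 × 1414 mm): B10 = 31 × 44 mm.
Off by 4 mm total — nearest standard size.

B10 (31 × 44 mm)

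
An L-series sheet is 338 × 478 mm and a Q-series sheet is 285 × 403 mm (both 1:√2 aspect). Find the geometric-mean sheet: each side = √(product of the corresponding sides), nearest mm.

310 × 439 mm

Short side: √(338 · 285) = √96330 ≈ 310.4 → 310 mm
Long side: √(478 · 403) = √192634 ≈ 438.9 → 439 mm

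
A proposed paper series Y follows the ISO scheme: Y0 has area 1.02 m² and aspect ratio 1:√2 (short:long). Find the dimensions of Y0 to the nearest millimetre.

Let the short side be w mm. Then w · w√2 = 1.02 m² = 1,020,000 mm².
w² = 1,020,000/√2, so w ≈ 849.3 mm; long side = w√2 ≈ 1201.0 mm.

849 × 1201 mm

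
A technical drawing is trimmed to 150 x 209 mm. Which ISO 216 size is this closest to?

A5 (148 × 210 mm)

Aspect ratio 209/150 ≈ 1.393 (ISO target is √2 ≈ 1.414).
In the A-series (A0 area = 1 m²): A5 = 148 × 210 mm.
Off by 3 mm total — nearest standard size.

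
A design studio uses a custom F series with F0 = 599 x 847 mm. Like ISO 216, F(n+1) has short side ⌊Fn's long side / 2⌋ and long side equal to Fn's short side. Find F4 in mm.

F1: ⌊847/2⌋ × 599 = 423 × 599 mm
F2: ⌊599/2⌋ × 423 = 299 × 423 mm
F3: ⌊423/2⌋ × 299 = 211 × 299 mm
F4: ⌊299/2⌋ × 211 = 149 × 211 mm

149 × 211 mm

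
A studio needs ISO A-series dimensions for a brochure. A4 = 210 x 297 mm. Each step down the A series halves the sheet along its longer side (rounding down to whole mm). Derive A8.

A5: ⌊297/2⌋ × 210 = 148 × 210 mm
A6: ⌊210/2⌋ × 148 = 105 × 148 mm
A7: ⌊148/2⌋ × 105 = 74 × 105 mm
A8: ⌊105/2⌋ × 74 = 52 × 74 mm

52 × 74 mm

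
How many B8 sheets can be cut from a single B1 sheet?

128

B1 = 707 × 1000 mm; B8 = 62 × 88 mm.
Each halving step doubles the count; 7 steps from B1 to B8.
2^7 = 128.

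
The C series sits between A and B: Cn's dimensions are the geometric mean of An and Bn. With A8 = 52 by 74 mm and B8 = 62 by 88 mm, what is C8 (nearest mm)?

Short side: √(52 · 62) = √3224 ≈ 56.8 → 57 mm
Long side: √(74 · 88) = √6512 ≈ 80.7 → 81 mm

57 × 81 mm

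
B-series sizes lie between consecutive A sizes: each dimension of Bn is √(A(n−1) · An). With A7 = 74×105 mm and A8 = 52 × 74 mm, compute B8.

62 × 88 mm

Short side: √(74 · 52) = √3848 ≈ 62.0 → 62 mm
Long side: √(105 · 74) = √7770 ≈ 88.1 → 88 mm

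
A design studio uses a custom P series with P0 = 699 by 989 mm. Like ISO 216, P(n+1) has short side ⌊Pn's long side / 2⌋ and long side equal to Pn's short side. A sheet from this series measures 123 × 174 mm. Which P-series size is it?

P0: 699 × 989 mm
P1: 494 × 699 mm
P2: 349 × 494 mm
P3: 247 × 349 mm
P4: 174 × 247 mm
P5: 123 × 174 mm
P6: 87 × 123 mm
→ matches P5.

P5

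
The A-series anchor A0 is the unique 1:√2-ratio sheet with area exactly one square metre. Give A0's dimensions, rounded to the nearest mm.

841 × 1189 mm

Let the short side be w mm. Then the long side is w√2 and w · w√2 = 10⁶ mm².
w² = 10⁶/√2, so w = 1000 / 2^(1/4) ≈ 840.9 mm; long side = 1000 · 2^(1/4) ≈ 1189.2 mm.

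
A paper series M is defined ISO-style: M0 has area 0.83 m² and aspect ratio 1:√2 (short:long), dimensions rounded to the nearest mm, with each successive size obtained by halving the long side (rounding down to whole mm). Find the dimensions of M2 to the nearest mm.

383 × 541 mm

Let M0's short side be w mm. w · w√2 = 0.83 m² = 830,000 mm², so w ≈ 766.1 mm and w√2 ≈ 1083.4 mm → M0 = 766 × 1083 mm.
M1: ⌊1083/2⌋ × 766 = 541 × 766 mm
M2: ⌊766/2⌋ × 541 = 383 × 541 mm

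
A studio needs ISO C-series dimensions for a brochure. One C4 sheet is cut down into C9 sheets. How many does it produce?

Each ISO step halves the sheet: 1 × C4 → 2 × C5 → 4 × C6 → 8 × C7 → …
From C4 to C9 is 5 halving steps: 2^5 = 32.

32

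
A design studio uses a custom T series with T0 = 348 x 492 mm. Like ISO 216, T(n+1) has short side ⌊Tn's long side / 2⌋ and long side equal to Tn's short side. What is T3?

123 × 174 mm

T1: ⌊492/2⌋ × 348 = 246 × 348 mm
T2: ⌊348/2⌋ × 246 = 174 × 246 mm
T3: ⌊246/2⌋ × 174 = 123 × 174 mm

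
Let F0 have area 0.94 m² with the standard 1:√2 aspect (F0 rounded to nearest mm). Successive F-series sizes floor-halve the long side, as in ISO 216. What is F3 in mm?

Let F0's short side be w mm. w · w√2 = 0.94 m² = 940,000 mm², so w ≈ 815.3 mm and w√2 ≈ 1153.0 mm → F0 = 815 × 1153 mm.
F1: ⌊1153/2⌋ × 815 = 576 × 815 mm
F2: ⌊815/2⌋ × 576 = 407 × 576 mm
F3: ⌊576/2⌋ × 407 = 288 × 407 mm

288 × 407 mm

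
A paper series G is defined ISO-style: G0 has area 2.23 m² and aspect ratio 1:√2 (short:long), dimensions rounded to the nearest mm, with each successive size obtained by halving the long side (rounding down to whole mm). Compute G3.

Let G0's short side be w mm. w · w√2 = 2.23 m² = 2,230,000 mm², so w ≈ 1255.7 mm and w√2 ≈ 1775.9 mm → G0 = 1256 × 1776 mm.
G1: ⌊1776/2⌋ × 1256 = 888 × 1256 mm
G2: ⌊1256/2⌋ × 888 = 628 × 888 mm
G3: ⌊888/2⌋ × 628 = 444 × 628 mm

444 × 628 mm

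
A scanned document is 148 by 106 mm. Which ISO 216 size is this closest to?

A6 (105 × 148 mm)

Aspect ratio 148/106 ≈ 1.396 (ISO target is √2 ≈ 1.414).
In the A-series (A0 area = 1 m²): A6 = 105 × 148 mm.
Off by 1 mm total — nearest standard size.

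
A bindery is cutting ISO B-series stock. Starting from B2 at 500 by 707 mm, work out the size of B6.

B3: ⌊707/2⌋ × 500 = 353 × 500 mm
B4: ⌊500/2⌋ × 353 = 250 × 353 mm
B5: ⌊353/2⌋ × 250 = 176 × 250 mm
B6: ⌊250/2⌋ × 176 = 125 × 176 mm

125 × 176 mm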